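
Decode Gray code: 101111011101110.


Gray code: 101111011101110
MSB stays the same: 1
Each subsequent bit = prev_binary XOR current_gray:
  B[1] = 1 XOR 0 = 1
  B[2] = 1 XOR 1 = 0
  B[3] = 0 XOR 1 = 1
  B[4] = 1 XOR 1 = 0
  B[5] = 0 XOR 1 = 1
  B[6] = 1 XOR 0 = 1
  B[7] = 1 XOR 1 = 0
  B[8] = 0 XOR 1 = 1
  B[9] = 1 XOR 1 = 0
  B[10] = 0 XOR 0 = 0
  B[11] = 0 XOR 1 = 1
  B[12] = 1 XOR 1 = 0
  B[13] = 0 XOR 1 = 1
  B[14] = 1 XOR 0 = 1
= 110101101001011 (27467 decimal)


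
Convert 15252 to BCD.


Each digit → 4-bit binary:
  1 → 0001
  5 → 0101
  2 → 0010
  5 → 0101
  2 → 0010
= 0001 0101 0010 0101 0010


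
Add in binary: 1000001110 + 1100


Align and add column by column (LSB to MSB, carry propagating):
  01000001110
+ 00000001100
  -----------
  col 0: 0 + 0 + 0 (carry in) = 0 → bit 0, carry out 0
  col 1: 1 + 0 + 0 (carry in) = 1 → bit 1, carry out 0
  col 2: 1 + 1 + 0 (carry in) = 2 → bit 0, carry out 1
  col 3: 1 + 1 + 1 (carry in) = 3 → bit 1, carry out 1
  col 4: 0 + 0 + 1 (carry in) = 1 → bit 1, carry out 0
  col 5: 0 + 0 + 0 (carry in) = 0 → bit 0, carry out 0
  col 6: 0 + 0 + 0 (carry in) = 0 → bit 0, carry out 0
  col 7: 0 + 0 + 0 (carry in) = 0 → bit 0, carry out 0
  col 8: 0 + 0 + 0 (carry in) = 0 → bit 0, carry out 0
  col 9: 1 + 0 + 0 (carry in) = 1 → bit 1, carry out 0
  col 10: 0 + 0 + 0 (carry in) = 0 → bit 0, carry out 0
Reading bits MSB→LSB: 01000011010
Strip leading zeros: 1000011010
= 1000011010


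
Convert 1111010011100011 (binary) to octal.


Group into 3-bit groups: 001111010011100011
  001 = 1
  111 = 7
  010 = 2
  011 = 3
  100 = 4
  011 = 3
= 0o172343


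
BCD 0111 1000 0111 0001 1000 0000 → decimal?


Each 4-bit group → digit:
  0111 → 7
  1000 → 8
  0111 → 7
  0001 → 1
  1000 → 8
  0000 → 0
= 787180


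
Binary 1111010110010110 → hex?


Group into 4-bit nibbles: 1111010110010110
  1111 = F
  0101 = 5
  1001 = 9
  0110 = 6
= 0xF596


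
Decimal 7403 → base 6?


Divide by 6 repeatedly:
7403 ÷ 6 = 1233 remainder 5
1233 ÷ 6 = 205 remainder 3
205 ÷ 6 = 34 remainder 1
34 ÷ 6 = 5 remainder 4
5 ÷ 6 = 0 remainder 5
Reading remainders bottom-up:
= 54135


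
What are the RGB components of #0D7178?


Hex: #0D7178
R = 0D₁₆ = 13
G = 71₁₆ = 113
B = 78₁₆ = 120
= RGB(13, 113, 120)


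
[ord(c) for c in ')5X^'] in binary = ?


String: ')5X^'  (4 characters)
Per-character ASCII lookup:
  ')': special character: ')' = 41 → 101001
  '5': digits start at 48: '5' = 48 + 5 = 53 → 110101
  'X': uppercase starts at 65: 'X' = 65 + 23 = 88 → 1011000
  '^': special character: '^' = 94 → 1011110
= 101001 110101 1011000 1011110


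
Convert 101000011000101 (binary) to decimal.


Positional values:
Bit 0: 1 × 2^0 = 1
Bit 2: 1 × 2^2 = 4
Bit 6: 1 × 2^6 = 64
Bit 7: 1 × 2^7 = 128
Bit 12: 1 × 2^12 = 4096
Bit 14: 1 × 2^14 = 16384
Sum = 1 + 4 + 64 + 128 + 4096 + 16384
= 20677


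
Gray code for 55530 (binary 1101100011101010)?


Binary: 1101100011101010
Gray code: G = B XOR (B >> 1)
B >> 1 = 0110110001110101
1101100011101010 XOR 0110110001110101:
  1 XOR 0 = 1
  1 XOR 1 = 0
  0 XOR 1 = 1
  1 XOR 0 = 1
  1 XOR 1 = 0
  0 XOR 1 = 1
  0 XOR 0 = 0
  0 XOR 0 = 0
  1 XOR 0 = 1
  1 XOR 1 = 0
  1 XOR 1 = 0
  0 XOR 1 = 1
  1 XOR 0 = 1
  0 XOR 1 = 1
  1 XOR 0 = 1
  0 XOR 1 = 1
= 1011010010011111


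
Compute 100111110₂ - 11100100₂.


Align and subtract column by column (LSB to MSB, borrowing when needed):
  100111110
- 011100100
  ---------
  col 0: (0 - 0 borrow-in) - 0 → 0 - 0 = 0, borrow out 0
  col 1: (1 - 0 borrow-in) - 0 → 1 - 0 = 1, borrow out 0
  col 2: (1 - 0 borrow-in) - 1 → 1 - 1 = 0, borrow out 0
  col 3: (1 - 0 borrow-in) - 0 → 1 - 0 = 1, borrow out 0
  col 4: (1 - 0 borrow-in) - 0 → 1 - 0 = 1, borrow out 0
  col 5: (1 - 0 borrow-in) - 1 → 1 - 1 = 0, borrow out 0
  col 6: (0 - 0 borrow-in) - 1 → borrow from next column: (0+2) - 1 = 1, borrow out 1
  col 7: (0 - 1 borrow-in) - 1 → borrow from next column: (-1+2) - 1 = 0, borrow out 1
  col 8: (1 - 1 borrow-in) - 0 → 0 - 0 = 0, borrow out 0
Reading bits MSB→LSB: 001011010
Strip leading zeros: 1011010
= 1011010


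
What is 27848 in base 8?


Divide by 8 repeatedly:
27848 ÷ 8 = 3481 remainder 0
3481 ÷ 8 = 435 remainder 1
435 ÷ 8 = 54 remainder 3
54 ÷ 8 = 6 remainder 6
6 ÷ 8 = 0 remainder 6
Reading remainders bottom-up:
= 0o66310


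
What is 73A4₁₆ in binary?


Each hex digit → 4 binary bits:
  7 = 0111
  3 = 0011
  A = 1010
  4 = 0100
Concatenate: 0111 0011 1010 0100
= 0111001110100100


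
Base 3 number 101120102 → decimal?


Positional values (base 3):
  2 × 3^0 = 2 × 1 = 2
  0 × 3^1 = 0 × 3 = 0
  1 × 3^2 = 1 × 9 = 9
  0 × 3^3 = 0 × 27 = 0
  2 × 3^4 = 2 × 81 = 162
  1 × 3^5 = 1 × 243 = 243
  1 × 3^6 = 1 × 729 = 729
  0 × 3^7 = 0 × 2187 = 0
  1 × 3^8 = 1 × 6561 = 6561
Sum = 2 + 0 + 9 + 0 + 162 + 243 + 729 + 0 + 6561
= 7706


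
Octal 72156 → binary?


Each octal digit → 3 binary bits:
  7 = 111
  2 = 010
  1 = 001
  5 = 101
  6 = 110
Concatenate: 111 010 001 101 110
= 111010001101110


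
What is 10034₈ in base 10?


Positional values:
Position 0: 4 × 8^0 = 4
Position 1: 3 × 8^1 = 24
Position 2: 0 × 8^2 = 0
Position 3: 0 × 8^3 = 0
Position 4: 1 × 8^4 = 4096
Sum = 4 + 24 + 0 + 0 + 4096
= 4124


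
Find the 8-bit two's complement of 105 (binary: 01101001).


Original: 01101001
Step 1 - Invert all bits: 10010110
Step 2 - Add 1: 10010110 + 1
= 10010111 (represents -105)


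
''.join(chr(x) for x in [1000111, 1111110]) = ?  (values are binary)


Codes (binary): 1000111 1111110
Per-code ASCII lookup:
  1000111 = 71  (range 65-90: uppercase, 71 - 65 = 6) → 'G'
  1111110 = 126  (special character) → '~'
= 'G~'


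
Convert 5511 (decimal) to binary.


Divide by 2 repeatedly:
5511 ÷ 2 = 2755 remainder 1
2755 ÷ 2 = 1377 remainder 1
1377 ÷ 2 = 688 remainder 1
688 ÷ 2 = 344 remainder 0
344 ÷ 2 = 172 remainder 0
172 ÷ 2 = 86 remainder 0
86 ÷ 2 = 43 remainder 0
43 ÷ 2 = 21 remainder 1
21 ÷ 2 = 10 remainder 1
10 ÷ 2 = 5 remainder 0
5 ÷ 2 = 2 remainder 1
2 ÷ 2 = 1 remainder 0
1 ÷ 2 = 0 remainder 1
Reading remainders bottom-up:
= 1010110000111


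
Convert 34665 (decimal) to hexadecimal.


Divide by 16 repeatedly:
34665 ÷ 16 = 2166 remainder 9 (9)
2166 ÷ 16 = 135 remainder 6 (6)
135 ÷ 16 = 8 remainder 7 (7)
8 ÷ 16 = 0 remainder 8 (8)
Reading remainders bottom-up:
= 0x8769


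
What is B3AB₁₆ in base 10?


Positional values:
Position 0: B × 16^0 = 11 × 1 = 11
Position 1: A × 16^1 = 10 × 16 = 160
Position 2: 3 × 16^2 = 3 × 256 = 768
Position 3: B × 16^3 = 11 × 4096 = 45056
Sum = 11 + 160 + 768 + 45056
= 45995


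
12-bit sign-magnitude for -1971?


Sign bit: 1 (negative)
Magnitude: 1971 = 11110110011
= 111110110011


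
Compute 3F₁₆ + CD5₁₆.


Align and add column by column (LSB to MSB, each column mod 16 with carry):
  003F
+ 0CD5
  ----
  col 0: F(15) + 5(5) + 0 (carry in) = 20 → 4(4), carry out 1
  col 1: 3(3) + D(13) + 1 (carry in) = 17 → 1(1), carry out 1
  col 2: 0(0) + C(12) + 1 (carry in) = 13 → D(13), carry out 0
  col 3: 0(0) + 0(0) + 0 (carry in) = 0 → 0(0), carry out 0
Reading digits MSB→LSB: 0D14
Strip leading zeros: D14
= 0xD14


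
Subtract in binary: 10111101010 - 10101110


Align and subtract column by column (LSB to MSB, borrowing when needed):
  10111101010
- 00010101110
  -----------
  col 0: (0 - 0 borrow-in) - 0 → 0 - 0 = 0, borrow out 0
  col 1: (1 - 0 borrow-in) - 1 → 1 - 1 = 0, borrow out 0
  col 2: (0 - 0 borrow-in) - 1 → borrow from next column: (0+2) - 1 = 1, borrow out 1
  col 3: (1 - 1 borrow-in) - 1 → borrow from next column: (0+2) - 1 = 1, borrow out 1
  col 4: (0 - 1 borrow-in) - 0 → borrow from next column: (-1+2) - 0 = 1, borrow out 1
  col 5: (1 - 1 borrow-in) - 1 → borrow from next column: (0+2) - 1 = 1, borrow out 1
  col 6: (1 - 1 borrow-in) - 0 → 0 - 0 = 0, borrow out 0
  col 7: (1 - 0 borrow-in) - 1 → 1 - 1 = 0, borrow out 0
  col 8: (1 - 0 borrow-in) - 0 → 1 - 0 = 1, borrow out 0
  col 9: (0 - 0 borrow-in) - 0 → 0 - 0 = 0, borrow out 0
  col 10: (1 - 0 borrow-in) - 0 → 1 - 0 = 1, borrow out 0
Reading bits MSB→LSB: 10100111100
Strip leading zeros: 10100111100
= 10100111100


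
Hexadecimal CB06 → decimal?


Positional values:
Position 0: 6 × 16^0 = 6 × 1 = 6
Position 1: 0 × 16^1 = 0 × 16 = 0
Position 2: B × 16^2 = 11 × 256 = 2816
Position 3: C × 16^3 = 12 × 4096 = 49152
Sum = 6 + 0 + 2816 + 49152
= 51974


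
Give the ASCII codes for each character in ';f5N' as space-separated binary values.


String: ';f5N'  (4 characters)
Per-character ASCII lookup:
  ';': special character: ';' = 59 → 111011
  'f': lowercase starts at 97: 'f' = 97 + 5 = 102 → 1100110
  '5': digits start at 48: '5' = 48 + 5 = 53 → 110101
  'N': uppercase starts at 65: 'N' = 65 + 13 = 78 → 1001110
= 111011 1100110 110101 1001110


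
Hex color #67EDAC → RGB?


Hex: #67EDAC
R = 67₁₆ = 103
G = ED₁₆ = 237
B = AC₁₆ = 172
= RGB(103, 237, 172)


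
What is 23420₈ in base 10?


Positional values:
Position 0: 0 × 8^0 = 0
Position 1: 2 × 8^1 = 16
Position 2: 4 × 8^2 = 256
Position 3: 3 × 8^3 = 1536
Position 4: 2 × 8^4 = 8192
Sum = 0 + 16 + 256 + 1536 + 8192
= 10000


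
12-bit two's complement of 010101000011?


Original: 010101000011
Step 1 - Invert all bits: 101010111100
Step 2 - Add 1: 101010111100 + 1
= 101010111101 (represents -1347)


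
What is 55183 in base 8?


Divide by 8 repeatedly:
55183 ÷ 8 = 6897 remainder 7
6897 ÷ 8 = 862 remainder 1
862 ÷ 8 = 107 remainder 6
107 ÷ 8 = 13 remainder 3
13 ÷ 8 = 1 remainder 5
1 ÷ 8 = 0 remainder 1
Reading remainders bottom-up:
= 0o153617


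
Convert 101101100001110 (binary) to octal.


Group into 3-bit groups: 101101100001110
  101 = 5
  101 = 5
  100 = 4
  001 = 1
  110 = 6
= 0o55416


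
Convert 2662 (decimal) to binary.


Divide by 2 repeatedly:
2662 ÷ 2 = 1331 remainder 0
1331 ÷ 2 = 665 remainder 1
665 ÷ 2 = 332 remainder 1
332 ÷ 2 = 166 remainder 0
166 ÷ 2 = 83 remainder 0
83 ÷ 2 = 41 remainder 1
41 ÷ 2 = 20 remainder 1
20 ÷ 2 = 10 remainder 0
10 ÷ 2 = 5 remainder 0
5 ÷ 2 = 2 remainder 1
2 ÷ 2 = 1 remainder 0
1 ÷ 2 = 0 remainder 1
Reading remainders bottom-up:
= 101001100110


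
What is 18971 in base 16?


Divide by 16 repeatedly:
18971 ÷ 16 = 1185 remainder 11 (B)
1185 ÷ 16 = 74 remainder 1 (1)
74 ÷ 16 = 4 remainder 10 (A)
4 ÷ 16 = 0 remainder 4 (4)
Reading remainders bottom-up:
= 0x4A1B


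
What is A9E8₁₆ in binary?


Each hex digit → 4 binary bits:
  A = 1010
  9 = 1001
  E = 1110
  8 = 1000
Concatenate: 1010 1001 1110 1000
= 1010100111101000


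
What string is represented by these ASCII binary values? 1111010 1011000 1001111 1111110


Codes (binary): 1111010 1011000 1001111 1111110
Per-code ASCII lookup:
  1111010 = 122  (range 97-122: lowercase, 122 - 97 = 25) → 'z'
  1011000 = 88  (range 65-90: uppercase, 88 - 65 = 23) → 'X'
  1001111 = 79  (range 65-90: uppercase, 79 - 65 = 14) → 'O'
  1111110 = 126  (special character) → '~'
= 'zXO~'


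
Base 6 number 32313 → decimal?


Positional values (base 6):
  3 × 6^0 = 3 × 1 = 3
  1 × 6^1 = 1 × 6 = 6
  3 × 6^2 = 3 × 36 = 108
  2 × 6^3 = 2 × 216 = 432
  3 × 6^4 = 3 × 1296 = 3888
Sum = 3 + 6 + 108 + 432 + 3888
= 4437


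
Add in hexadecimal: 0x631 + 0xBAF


Align and add column by column (LSB to MSB, each column mod 16 with carry):
  0631
+ 0BAF
  ----
  col 0: 1(1) + F(15) + 0 (carry in) = 16 → 0(0), carry out 1
  col 1: 3(3) + A(10) + 1 (carry in) = 14 → E(14), carry out 0
  col 2: 6(6) + B(11) + 0 (carry in) = 17 → 1(1), carry out 1
  col 3: 0(0) + 0(0) + 1 (carry in) = 1 → 1(1), carry out 0
Reading digits MSB→LSB: 11E0
Strip leading zeros: 11E0
= 0x11E0


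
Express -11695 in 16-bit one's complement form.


Original: 0010110110101111
Invert all bits:
  bit 0: 0 → 1
  bit 1: 0 → 1
  bit 2: 1 → 0
  bit 3: 0 → 1
  bit 4: 1 → 0
  bit 5: 1 → 0
  bit 6: 0 → 1
  bit 7: 1 → 0
  bit 8: 1 → 0
  bit 9: 0 → 1
  bit 10: 1 → 0
  bit 11: 0 → 1
  bit 12: 1 → 0
  bit 13: 1 → 0
  bit 14: 1 → 0
  bit 15: 1 → 0
= 1101001001010000


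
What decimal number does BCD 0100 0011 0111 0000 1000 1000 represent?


Each 4-bit group → digit:
  0100 → 4
  0011 → 3
  0111 → 7
  0000 → 0
  1000 → 8
  1000 → 8
= 437088


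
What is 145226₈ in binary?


Each octal digit → 3 binary bits:
  1 = 001
  4 = 100
  5 = 101
  2 = 010
  2 = 010
  6 = 110
Concatenate: 001 100 101 010 010 110
= 001100101010010110


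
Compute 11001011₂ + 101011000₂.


Align and add column by column (LSB to MSB, carry propagating):
  0011001011
+ 0101011000
  ----------
  col 0: 1 + 0 + 0 (carry in) = 1 → bit 1, carry out 0
  col 1: 1 + 0 + 0 (carry in) = 1 → bit 1, carry out 0
  col 2: 0 + 0 + 0 (carry in) = 0 → bit 0, carry out 0
  col 3: 1 + 1 + 0 (carry in) = 2 → bit 0, carry out 1
  col 4: 0 + 1 + 1 (carry in) = 2 → bit 0, carry out 1
  col 5: 0 + 0 + 1 (carry in) = 1 → bit 1, carry out 0
  col 6: 1 + 1 + 0 (carry in) = 2 → bit 0, carry out 1
  col 7: 1 + 0 + 1 (carry in) = 2 → bit 0, carry out 1
  col 8: 0 + 1 + 1 (carry in) = 2 → bit 0, carry out 1
  col 9: 0 + 0 + 1 (carry in) = 1 → bit 1, carry out 0
Reading bits MSB→LSB: 1000100011
Strip leading zeros: 1000100011
= 1000100011


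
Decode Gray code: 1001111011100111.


Gray code: 1001111011100111
MSB stays the same: 1
Each subsequent bit = prev_binary XOR current_gray:
  B[1] = 1 XOR 0 = 1
  B[2] = 1 XOR 0 = 1
  B[3] = 1 XOR 1 = 0
  B[4] = 0 XOR 1 = 1
  B[5] = 1 XOR 1 = 0
  B[6] = 0 XOR 1 = 1
  B[7] = 1 XOR 0 = 1
  B[8] = 1 XOR 1 = 0
  B[9] = 0 XOR 1 = 1
  B[10] = 1 XOR 1 = 0
  B[11] = 0 XOR 0 = 0
  B[12] = 0 XOR 0 = 0
  B[13] = 0 XOR 1 = 1
  B[14] = 1 XOR 1 = 0
  B[15] = 0 XOR 1 = 1
= 1110101101000101 (60229 decimal)


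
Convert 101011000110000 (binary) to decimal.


Positional values:
Bit 4: 1 × 2^4 = 16
Bit 5: 1 × 2^5 = 32
Bit 9: 1 × 2^9 = 512
Bit 10: 1 × 2^10 = 1024
Bit 12: 1 × 2^12 = 4096
Bit 14: 1 × 2^14 = 16384
Sum = 16 + 32 + 512 + 1024 + 4096 + 16384
= 22064


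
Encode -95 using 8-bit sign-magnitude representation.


Sign bit: 1 (negative)
Magnitude: 95 = 1011111
= 11011111


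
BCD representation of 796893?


Each digit → 4-bit binary:
  7 → 0111
  9 → 1001
  6 → 0110
  8 → 1000
  9 → 1001
  3 → 0011
= 0111 1001 0110 1000 1001 0011


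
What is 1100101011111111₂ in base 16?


Group into 4-bit nibbles: 1100101011111111
  1100 = C
  1010 = A
  1111 = F
  1111 = F
= 0xCAFF


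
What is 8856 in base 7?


Divide by 7 repeatedly:
8856 ÷ 7 = 1265 remainder 1
1265 ÷ 7 = 180 remainder 5
180 ÷ 7 = 25 remainder 5
25 ÷ 7 = 3 remainder 4
3 ÷ 7 = 0 remainder 3
Reading remainders bottom-up:
= 34551


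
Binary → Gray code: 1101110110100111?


Binary: 1101110110100111
Gray code: G = B XOR (B >> 1)
B >> 1 = 0110111011010011
1101110110100111 XOR 0110111011010011:
  1 XOR 0 = 1
  1 XOR 1 = 0
  0 XOR 1 = 1
  1 XOR 0 = 1
  1 XOR 1 = 0
  1 XOR 1 = 0
  0 XOR 1 = 1
  1 XOR 0 = 1
  1 XOR 1 = 0
  0 XOR 1 = 1
  1 XOR 0 = 1
  0 XOR 1 = 1
  0 XOR 0 = 0
  1 XOR 0 = 1
  1 XOR 1 = 0
  1 XOR 1 = 0
= 1011001101110100


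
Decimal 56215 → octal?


Divide by 8 repeatedly:
56215 ÷ 8 = 7026 remainder 7
7026 ÷ 8 = 878 remainder 2
878 ÷ 8 = 109 remainder 6
109 ÷ 8 = 13 remainder 5
13 ÷ 8 = 1 remainder 5
1 ÷ 8 = 0 remainder 1
Reading remainders bottom-up:
= 0o155627


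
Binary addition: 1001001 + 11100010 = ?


Align and add column by column (LSB to MSB, carry propagating):
  001001001
+ 011100010
  ---------
  col 0: 1 + 0 + 0 (carry in) = 1 → bit 1, carry out 0
  col 1: 0 + 1 + 0 (carry in) = 1 → bit 1, carry out 0
  col 2: 0 + 0 + 0 (carry in) = 0 → bit 0, carry out 0
  col 3: 1 + 0 + 0 (carry in) = 1 → bit 1, carry out 0
  col 4: 0 + 0 + 0 (carry in) = 0 → bit 0, carry out 0
  col 5: 0 + 1 + 0 (carry in) = 1 → bit 1, carry out 0
  col 6: 1 + 1 + 0 (carry in) = 2 → bit 0, carry out 1
  col 7: 0 + 1 + 1 (carry in) = 2 → bit 0, carry out 1
  col 8: 0 + 0 + 1 (carry in) = 1 → bit 1, carry out 0
Reading bits MSB→LSB: 100101011
Strip leading zeros: 100101011
= 100101011


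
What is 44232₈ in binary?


Each octal digit → 3 binary bits:
  4 = 100
  4 = 100
  2 = 010
  3 = 011
  2 = 010
Concatenate: 100 100 010 011 010
= 100100010011010


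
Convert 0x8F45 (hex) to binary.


Each hex digit → 4 binary bits:
  8 = 1000
  F = 1111
  4 = 0100
  5 = 0101
Concatenate: 1000 1111 0100 0101
= 1000111101000101


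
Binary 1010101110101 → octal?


Group into 3-bit groups: 001010101110101
  001 = 1
  010 = 2
  101 = 5
  110 = 6
  101 = 5
= 0o12565


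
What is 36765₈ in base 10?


Positional values:
Position 0: 5 × 8^0 = 5
Position 1: 6 × 8^1 = 48
Position 2: 7 × 8^2 = 448
Position 3: 6 × 8^3 = 3072
Position 4: 3 × 8^4 = 12288
Sum = 5 + 48 + 448 + 3072 + 12288
= 15861


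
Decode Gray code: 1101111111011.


Gray code: 1101111111011
MSB stays the same: 1
Each subsequent bit = prev_binary XOR current_gray:
  B[1] = 1 XOR 1 = 0
  B[2] = 0 XOR 0 = 0
  B[3] = 0 XOR 1 = 1
  B[4] = 1 XOR 1 = 0
  B[5] = 0 XOR 1 = 1
  B[6] = 1 XOR 1 = 0
  B[7] = 0 XOR 1 = 1
  B[8] = 1 XOR 1 = 0
  B[9] = 0 XOR 1 = 1
  B[10] = 1 XOR 0 = 1
  B[11] = 1 XOR 1 = 0
  B[12] = 0 XOR 1 = 1
= 1001010101101 (4781 decimal)


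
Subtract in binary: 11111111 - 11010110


Align and subtract column by column (LSB to MSB, borrowing when needed):
  11111111
- 11010110
  --------
  col 0: (1 - 0 borrow-in) - 0 → 1 - 0 = 1, borrow out 0
  col 1: (1 - 0 borrow-in) - 1 → 1 - 1 = 0, borrow out 0
  col 2: (1 - 0 borrow-in) - 1 → 1 - 1 = 0, borrow out 0
  col 3: (1 - 0 borrow-in) - 0 → 1 - 0 = 1, borrow out 0
  col 4: (1 - 0 borrow-in) - 1 → 1 - 1 = 0, borrow out 0
  col 5: (1 - 0 borrow-in) - 0 → 1 - 0 = 1, borrow out 0
  col 6: (1 - 0 borrow-in) - 1 → 1 - 1 = 0, borrow out 0
  col 7: (1 - 0 borrow-in) - 1 → 1 - 1 = 0, borrow out 0
Reading bits MSB→LSB: 00101001
Strip leading zeros: 101001
= 101001


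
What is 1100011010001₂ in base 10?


Positional values:
Bit 0: 1 × 2^0 = 1
Bit 4: 1 × 2^4 = 16
Bit 6: 1 × 2^6 = 64
Bit 7: 1 × 2^7 = 128
Bit 11: 1 × 2^11 = 2048
Bit 12: 1 × 2^12 = 4096
Sum = 1 + 16 + 64 + 128 + 2048 + 4096
= 6353


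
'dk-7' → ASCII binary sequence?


String: 'dk-7'  (4 characters)
Per-character ASCII lookup:
  'd': lowercase starts at 97: 'd' = 97 + 3 = 100 → 1100100
  'k': lowercase starts at 97: 'k' = 97 + 10 = 107 → 1101011
  '-': special character: '-' = 45 → 101101
  '7': digits start at 48: '7' = 48 + 7 = 55 → 110111
= 1100100 1101011 101101 110111


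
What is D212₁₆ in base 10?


Positional values:
Position 0: 2 × 16^0 = 2 × 1 = 2
Position 1: 1 × 16^1 = 1 × 16 = 16
Position 2: 2 × 16^2 = 2 × 256 = 512
Position 3: D × 16^3 = 13 × 4096 = 53248
Sum = 2 + 16 + 512 + 53248
= 53778


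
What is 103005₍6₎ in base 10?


Positional values (base 6):
  5 × 6^0 = 5 × 1 = 5
  0 × 6^1 = 0 × 6 = 0
  0 × 6^2 = 0 × 36 = 0
  3 × 6^3 = 3 × 216 = 648
  0 × 6^4 = 0 × 1296 = 0
  1 × 6^5 = 1 × 7776 = 7776
Sum = 5 + 0 + 0 + 648 + 0 + 7776
= 8429


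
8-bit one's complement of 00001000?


Original: 00001000
Invert all bits:
  bit 0: 0 → 1
  bit 1: 0 → 1
  bit 2: 0 → 1
  bit 3: 0 → 1
  bit 4: 1 → 0
  bit 5: 0 → 1
  bit 6: 0 → 1
  bit 7: 0 → 1
= 11110111


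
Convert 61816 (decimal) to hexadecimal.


Divide by 16 repeatedly:
61816 ÷ 16 = 3863 remainder 8 (8)
3863 ÷ 16 = 241 remainder 7 (7)
241 ÷ 16 = 15 remainder 1 (1)
15 ÷ 16 = 0 remainder 15 (F)
Reading remainders bottom-up:
= 0xF178


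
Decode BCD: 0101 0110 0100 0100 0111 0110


Each 4-bit group → digit:
  0101 → 5
  0110 → 6
  0100 → 4
  0100 → 4
  0111 → 7
  0110 → 6
= 564476


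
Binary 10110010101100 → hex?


Group into 4-bit nibbles: 0010110010101100
  0010 = 2
  1100 = C
  1010 = A
  1100 = C
= 0x2CAC


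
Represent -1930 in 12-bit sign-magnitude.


Sign bit: 1 (negative)
Magnitude: 1930 = 11110001010
= 111110001010


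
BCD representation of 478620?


Each digit → 4-bit binary:
  4 → 0100
  7 → 0111
  8 → 1000
  6 → 0110
  2 → 0010
  0 → 0000
= 0100 0111 1000 0110 0010 0000


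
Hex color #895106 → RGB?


Hex: #895106
R = 89₁₆ = 137
G = 51₁₆ = 81
B = 06₁₆ = 6
= RGB(137, 81, 6)


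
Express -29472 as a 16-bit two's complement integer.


Original: 0111001100100000
Step 1 - Invert all bits: 1000110011011111
Step 2 - Add 1: 1000110011011111 + 1
= 1000110011100000 (represents -29472)


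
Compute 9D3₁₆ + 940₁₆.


Align and add column by column (LSB to MSB, each column mod 16 with carry):
  09D3
+ 0940
  ----
  col 0: 3(3) + 0(0) + 0 (carry in) = 3 → 3(3), carry out 0
  col 1: D(13) + 4(4) + 0 (carry in) = 17 → 1(1), carry out 1
  col 2: 9(9) + 9(9) + 1 (carry in) = 19 → 3(3), carry out 1
  col 3: 0(0) + 0(0) + 1 (carry in) = 1 → 1(1), carry out 0
Reading digits MSB→LSB: 1313
Strip leading zeros: 1313
= 0x1313


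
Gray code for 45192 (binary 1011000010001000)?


Binary: 1011000010001000
Gray code: G = B XOR (B >> 1)
B >> 1 = 0101100001000100
1011000010001000 XOR 0101100001000100:
  1 XOR 0 = 1
  0 XOR 1 = 1
  1 XOR 0 = 1
  1 XOR 1 = 0
  0 XOR 1 = 1
  0 XOR 0 = 0
  0 XOR 0 = 0
  0 XOR 0 = 0
  1 XOR 0 = 1
  0 XOR 1 = 1
  0 XOR 0 = 0
  0 XOR 0 = 0
  1 XOR 0 = 1
  0 XOR 1 = 1
  0 XOR 0 = 0
  0 XOR 0 = 0
= 1110100011001100


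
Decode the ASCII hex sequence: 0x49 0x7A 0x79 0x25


Codes (hex): 0x49 0x7A 0x79 0x25
Per-code ASCII lookup:
  0x49 = 73  (range 65-90: uppercase, 73 - 65 = 8) → 'I'
  0x7A = 122  (range 97-122: lowercase, 122 - 97 = 25) → 'z'
  0x79 = 121  (range 97-122: lowercase, 121 - 97 = 24) → 'y'
  0x25 = 37  (special character) → '%'
= 'Izy%'


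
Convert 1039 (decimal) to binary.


Divide by 2 repeatedly:
1039 ÷ 2 = 519 remainder 1
519 ÷ 2 = 259 remainder 1
259 ÷ 2 = 129 remainder 1
129 ÷ 2 = 64 remainder 1
64 ÷ 2 = 32 remainder 0
32 ÷ 2 = 16 remainder 0
16 ÷ 2 = 8 remainder 0
8 ÷ 2 = 4 remainder 0
4 ÷ 2 = 2 remainder 0
2 ÷ 2 = 1 remainder 0
1 ÷ 2 = 0 remainder 1
Reading remainders bottom-up:
= 10000001111


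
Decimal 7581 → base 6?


Divide by 6 repeatedly:
7581 ÷ 6 = 1263 remainder 3
1263 ÷ 6 = 210 remainder 3
210 ÷ 6 = 35 remainder 0
35 ÷ 6 = 5 remainder 5
5 ÷ 6 = 0 remainder 5
Reading remainders bottom-up:
= 55033


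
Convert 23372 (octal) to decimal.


Positional values:
Position 0: 2 × 8^0 = 2
Position 1: 7 × 8^1 = 56
Position 2: 3 × 8^2 = 192
Position 3: 3 × 8^3 = 1536
Position 4: 2 × 8^4 = 8192
Sum = 2 + 56 + 192 + 1536 + 8192
= 9978


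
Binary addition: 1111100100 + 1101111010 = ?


Align and add column by column (LSB to MSB, carry propagating):
  01111100100
+ 01101111010
  -----------
  col 0: 0 + 0 + 0 (carry in) = 0 → bit 0, carry out 0
  col 1: 0 + 1 + 0 (carry in) = 1 → bit 1, carry out 0
  col 2: 1 + 0 + 0 (carry in) = 1 → bit 1, carry out 0
  col 3: 0 + 1 + 0 (carry in) = 1 → bit 1, carry out 0
  col 4: 0 + 1 + 0 (carry in) = 1 → bit 1, carry out 0
  col 5: 1 + 1 + 0 (carry in) = 2 → bit 0, carry out 1
  col 6: 1 + 1 + 1 (carry in) = 3 → bit 1, carry out 1
  col 7: 1 + 0 + 1 (carry in) = 2 → bit 0, carry out 1
  col 8: 1 + 1 + 1 (carry in) = 3 → bit 1, carry out 1
  col 9: 1 + 1 + 1 (carry in) = 3 → bit 1, carry out 1
  col 10: 0 + 0 + 1 (carry in) = 1 → bit 1, carry out 0
Reading bits MSB→LSB: 11101011110
Strip leading zeros: 11101011110
= 11101011110


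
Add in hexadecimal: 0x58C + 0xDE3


Align and add column by column (LSB to MSB, each column mod 16 with carry):
  058C
+ 0DE3
  ----
  col 0: C(12) + 3(3) + 0 (carry in) = 15 → F(15), carry out 0
  col 1: 8(8) + E(14) + 0 (carry in) = 22 → 6(6), carry out 1
  col 2: 5(5) + D(13) + 1 (carry in) = 19 → 3(3), carry out 1
  col 3: 0(0) + 0(0) + 1 (carry in) = 1 → 1(1), carry out 0
Reading digits MSB→LSB: 136F
Strip leading zeros: 136F
= 0x136F


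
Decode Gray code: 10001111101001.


Gray code: 10001111101001
MSB stays the same: 1
Each subsequent bit = prev_binary XOR current_gray:
  B[1] = 1 XOR 0 = 1
  B[2] = 1 XOR 0 = 1
  B[3] = 1 XOR 0 = 1
  B[4] = 1 XOR 1 = 0
  B[5] = 0 XOR 1 = 1
  B[6] = 1 XOR 1 = 0
  B[7] = 0 XOR 1 = 1
  B[8] = 1 XOR 1 = 0
  B[9] = 0 XOR 0 = 0
  B[10] = 0 XOR 1 = 1
  B[11] = 1 XOR 0 = 1
  B[12] = 1 XOR 0 = 1
  B[13] = 1 XOR 1 = 0
= 11110101001110 (15694 decimal)


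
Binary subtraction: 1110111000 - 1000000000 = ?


Align and subtract column by column (LSB to MSB, borrowing when needed):
  1110111000
- 1000000000
  ----------
  col 0: (0 - 0 borrow-in) - 0 → 0 - 0 = 0, borrow out 0
  col 1: (0 - 0 borrow-in) - 0 → 0 - 0 = 0, borrow out 0
  col 2: (0 - 0 borrow-in) - 0 → 0 - 0 = 0, borrow out 0
  col 3: (1 - 0 borrow-in) - 0 → 1 - 0 = 1, borrow out 0
  col 4: (1 - 0 borrow-in) - 0 → 1 - 0 = 1, borrow out 0
  col 5: (1 - 0 borrow-in) - 0 → 1 - 0 = 1, borrow out 0
  col 6: (0 - 0 borrow-in) - 0 → 0 - 0 = 0, borrow out 0
  col 7: (1 - 0 borrow-in) - 0 → 1 - 0 = 1, borrow out 0
  col 8: (1 - 0 borrow-in) - 0 → 1 - 0 = 1, borrow out 0
  col 9: (1 - 0 borrow-in) - 1 → 1 - 1 = 0, borrow out 0
Reading bits MSB→LSB: 0110111000
Strip leading zeros: 110111000
= 110111000


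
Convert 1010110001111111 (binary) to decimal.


Positional values:
Bit 0: 1 × 2^0 = 1
Bit 1: 1 × 2^1 = 2
Bit 2: 1 × 2^2 = 4
Bit 3: 1 × 2^3 = 8
Bit 4: 1 × 2^4 = 16
Bit 5: 1 × 2^5 = 32
Bit 6: 1 × 2^6 = 64
Bit 10: 1 × 2^10 = 1024
Bit 11: 1 × 2^11 = 2048
Bit 13: 1 × 2^13 = 8192
Bit 15: 1 × 2^15 = 32768
Sum = 1 + 2 + 4 + 8 + 16 + 32 + 64 + 1024 + 2048 + 8192 + 32768
= 44159


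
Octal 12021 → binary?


Each octal digit → 3 binary bits:
  1 = 001
  2 = 010
  0 = 000
  2 = 010
  1 = 001
Concatenate: 001 010 000 010 001
= 001010000010001


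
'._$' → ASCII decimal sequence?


String: '._$'  (3 characters)
Per-character ASCII lookup:
  '.': special character: '.' = 46
  '_': special character: '_' = 95
  '$': special character: '$' = 36
= 46 95 36


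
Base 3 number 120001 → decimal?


Positional values (base 3):
  1 × 3^0 = 1 × 1 = 1
  0 × 3^1 = 0 × 3 = 0
  0 × 3^2 = 0 × 9 = 0
  0 × 3^3 = 0 × 27 = 0
  2 × 3^4 = 2 × 81 = 162
  1 × 3^5 = 1 × 243 = 243
Sum = 1 + 0 + 0 + 0 + 162 + 243
= 406


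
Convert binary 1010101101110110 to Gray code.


Binary: 1010101101110110
Gray code: G = B XOR (B >> 1)
B >> 1 = 0101010110111011
1010101101110110 XOR 0101010110111011:
  1 XOR 0 = 1
  0 XOR 1 = 1
  1 XOR 0 = 1
  0 XOR 1 = 1
  1 XOR 0 = 1
  0 XOR 1 = 1
  1 XOR 0 = 1
  1 XOR 1 = 0
  0 XOR 1 = 1
  1 XOR 0 = 1
  1 XOR 1 = 0
  1 XOR 1 = 0
  0 XOR 1 = 1
  1 XOR 0 = 1
  1 XOR 1 = 0
  0 XOR 1 = 1
= 1111111011001101


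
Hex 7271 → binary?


Each hex digit → 4 binary bits:
  7 = 0111
  2 = 0010
  7 = 0111
  1 = 0001
Concatenate: 0111 0010 0111 0001
= 0111001001110001


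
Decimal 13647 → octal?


Divide by 8 repeatedly:
13647 ÷ 8 = 1705 remainder 7
1705 ÷ 8 = 213 remainder 1
213 ÷ 8 = 26 remainder 5
26 ÷ 8 = 3 remainder 2
3 ÷ 8 = 0 remainder 3
Reading remainders bottom-up:
= 0o32517


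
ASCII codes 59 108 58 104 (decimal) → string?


Codes (decimal): 59 108 58 104
Per-code ASCII lookup:
  59  (special character) → ';'
  108  (range 97-122: lowercase, 108 - 97 = 11) → 'l'
  58  (special character) → ':'
  104  (range 97-122: lowercase, 104 - 97 = 7) → 'h'
= ';l:h'


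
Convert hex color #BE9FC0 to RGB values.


Hex: #BE9FC0
R = BE₁₆ = 190
G = 9F₁₆ = 159
B = C0₁₆ = 192
= RGB(190, 159, 192)


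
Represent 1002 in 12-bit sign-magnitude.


Sign bit: 0 (positive)
Magnitude: 1002 = 01111101010
= 001111101010


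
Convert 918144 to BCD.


Each digit → 4-bit binary:
  9 → 1001
  1 → 0001
  8 → 1000
  1 → 0001
  4 → 0100
  4 → 0100
= 1001 0001 1000 0001 0100 0100


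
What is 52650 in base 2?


Divide by 2 repeatedly:
52650 ÷ 2 = 26325 remainder 0
26325 ÷ 2 = 13162 remainder 1
13162 ÷ 2 = 6581 remainder 0
6581 ÷ 2 = 3290 remainder 1
3290 ÷ 2 = 1645 remainder 0
1645 ÷ 2 = 822 remainder 1
822 ÷ 2 = 411 remainder 0
411 ÷ 2 = 205 remainder 1
205 ÷ 2 = 102 remainder 1
102 ÷ 2 = 51 remainder 0
51 ÷ 2 = 25 remainder 1
25 ÷ 2 = 12 remainder 1
12 ÷ 2 = 6 remainder 0
6 ÷ 2 = 3 remainder 0
3 ÷ 2 = 1 remainder 1
1 ÷ 2 = 0 remainder 1
Reading remainders bottom-up:
= 1100110110101010


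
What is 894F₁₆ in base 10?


Positional values:
Position 0: F × 16^0 = 15 × 1 = 15
Position 1: 4 × 16^1 = 4 × 16 = 64
Position 2: 9 × 16^2 = 9 × 256 = 2304
Position 3: 8 × 16^3 = 8 × 4096 = 32768
Sum = 15 + 64 + 2304 + 32768
= 35151


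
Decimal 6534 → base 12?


Divide by 12 repeatedly:
6534 ÷ 12 = 544 remainder 6
544 ÷ 12 = 45 remainder 4
45 ÷ 12 = 3 remainder 9
3 ÷ 12 = 0 remainder 3
Reading remainders bottom-up:
= 3946


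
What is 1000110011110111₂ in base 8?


Group into 3-bit groups: 001000110011110111
  001 = 1
  000 = 0
  110 = 6
  011 = 3
  110 = 6
  111 = 7
= 0o106367


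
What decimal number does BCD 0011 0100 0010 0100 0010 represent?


Each 4-bit group → digit:
  0011 → 3
  0100 → 4
  0010 → 2
  0100 → 4
  0010 → 2
= 34242


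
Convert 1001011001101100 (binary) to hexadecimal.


Group into 4-bit nibbles: 1001011001101100
  1001 = 9
  0110 = 6
  0110 = 6
  1100 = C
= 0x966C


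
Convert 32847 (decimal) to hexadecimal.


Divide by 16 repeatedly:
32847 ÷ 16 = 2052 remainder 15 (F)
2052 ÷ 16 = 128 remainder 4 (4)
128 ÷ 16 = 8 remainder 0 (0)
8 ÷ 16 = 0 remainder 8 (8)
Reading remainders bottom-up:
= 0x804F


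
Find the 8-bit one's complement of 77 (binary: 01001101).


Original: 01001101
Invert all bits:
  bit 0: 0 → 1
  bit 1: 1 → 0
  bit 2: 0 → 1
  bit 3: 0 → 1
  bit 4: 1 → 0
  bit 5: 1 → 0
  bit 6: 0 → 1
  bit 7: 1 → 0
= 10110010


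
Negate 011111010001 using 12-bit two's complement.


Original: 011111010001
Step 1 - Invert all bits: 100000101110
Step 2 - Add 1: 100000101110 + 1
= 100000101111 (represents -2001)


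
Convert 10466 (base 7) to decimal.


Positional values (base 7):
  6 × 7^0 = 6 × 1 = 6
  6 × 7^1 = 6 × 7 = 42
  4 × 7^2 = 4 × 49 = 196
  0 × 7^3 = 0 × 343 = 0
  1 × 7^4 = 1 × 2401 = 2401
Sum = 6 + 42 + 196 + 0 + 2401
= 2645


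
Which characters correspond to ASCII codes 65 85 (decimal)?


Codes (decimal): 65 85
Per-code ASCII lookup:
  65  (range 65-90: uppercase, 65 - 65 = 0) → 'A'
  85  (range 65-90: uppercase, 85 - 65 = 20) → 'U'
= 'AU'


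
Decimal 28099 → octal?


Divide by 8 repeatedly:
28099 ÷ 8 = 3512 remainder 3
3512 ÷ 8 = 439 remainder 0
439 ÷ 8 = 54 remainder 7
54 ÷ 8 = 6 remainder 6
6 ÷ 8 = 0 remainder 6
Reading remainders bottom-up:
= 0o66703


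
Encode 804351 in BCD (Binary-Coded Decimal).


Each digit → 4-bit binary:
  8 → 1000
  0 → 0000
  4 → 0100
  3 → 0011
  5 → 0101
  1 → 0001
= 1000 0000 0100 0011 0101 0001


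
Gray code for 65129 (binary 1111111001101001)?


Binary: 1111111001101001
Gray code: G = B XOR (B >> 1)
B >> 1 = 0111111100110100
1111111001101001 XOR 0111111100110100:
  1 XOR 0 = 1
  1 XOR 1 = 0
  1 XOR 1 = 0
  1 XOR 1 = 0
  1 XOR 1 = 0
  1 XOR 1 = 0
  1 XOR 1 = 0
  0 XOR 1 = 1
  0 XOR 0 = 0
  1 XOR 0 = 1
  1 XOR 1 = 0
  0 XOR 1 = 1
  1 XOR 0 = 1
  0 XOR 1 = 1
  0 XOR 0 = 0
  1 XOR 0 = 1
= 1000000101011101


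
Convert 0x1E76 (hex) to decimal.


Positional values:
Position 0: 6 × 16^0 = 6 × 1 = 6
Position 1: 7 × 16^1 = 7 × 16 = 112
Position 2: E × 16^2 = 14 × 256 = 3584
Position 3: 1 × 16^3 = 1 × 4096 = 4096
Sum = 6 + 112 + 3584 + 4096
= 7798


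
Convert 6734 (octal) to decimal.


Positional values:
Position 0: 4 × 8^0 = 4
Position 1: 3 × 8^1 = 24
Position 2: 7 × 8^2 = 448
Position 3: 6 × 8^3 = 3072
Sum = 4 + 24 + 448 + 3072
= 3548


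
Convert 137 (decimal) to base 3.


Divide by 3 repeatedly:
137 ÷ 3 = 45 remainder 2
45 ÷ 3 = 15 remainder 0
15 ÷ 3 = 5 remainder 0
5 ÷ 3 = 1 remainder 2
1 ÷ 3 = 0 remainder 1
Reading remainders bottom-up:
= 12002


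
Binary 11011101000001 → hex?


Group into 4-bit nibbles: 0011011101000001
  0011 = 3
  0111 = 7
  0100 = 4
  0001 = 1
= 0x3741


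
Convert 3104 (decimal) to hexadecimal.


Divide by 16 repeatedly:
3104 ÷ 16 = 194 remainder 0 (0)
194 ÷ 16 = 12 remainder 2 (2)
12 ÷ 16 = 0 remainder 12 (C)
Reading remainders bottom-up:
= 0xC20


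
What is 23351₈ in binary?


Each octal digit → 3 binary bits:
  2 = 010
  3 = 011
  3 = 011
  5 = 101
  1 = 001
Concatenate: 010 011 011 101 001
= 010011011101001


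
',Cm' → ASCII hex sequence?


String: ',Cm'  (3 characters)
Per-character ASCII lookup:
  ',': special character: ',' = 44 → 0x2C
  'C': uppercase starts at 65: 'C' = 65 + 2 = 67 → 0x43
  'm': lowercase starts at 97: 'm' = 97 + 12 = 109 → 0x6D
= 0x2C 0x43 0x6D


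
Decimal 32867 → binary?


Divide by 2 repeatedly:
32867 ÷ 2 = 16433 remainder 1
16433 ÷ 2 = 8216 remainder 1
8216 ÷ 2 = 4108 remainder 0
4108 ÷ 2 = 2054 remainder 0
2054 ÷ 2 = 1027 remainder 0
1027 ÷ 2 = 513 remainder 1
513 ÷ 2 = 256 remainder 1
256 ÷ 2 = 128 remainder 0
128 ÷ 2 = 64 remainder 0
64 ÷ 2 = 32 remainder 0
32 ÷ 2 = 16 remainder 0
16 ÷ 2 = 8 remainder 0
8 ÷ 2 = 4 remainder 0
4 ÷ 2 = 2 remainder 0
2 ÷ 2 = 1 remainder 0
1 ÷ 2 = 0 remainder 1
Reading remainders bottom-up:
= 1000000001100011


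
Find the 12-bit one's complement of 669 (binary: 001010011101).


Original: 001010011101
Invert all bits:
  bit 0: 0 → 1
  bit 1: 0 → 1
  bit 2: 1 → 0
  bit 3: 0 → 1
  bit 4: 1 → 0
  bit 5: 0 → 1
  bit 6: 0 → 1
  bit 7: 1 → 0
  bit 8: 1 → 0
  bit 9: 1 → 0
  bit 10: 0 → 1
  bit 11: 1 → 0
= 110101100010


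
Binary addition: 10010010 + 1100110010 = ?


Align and add column by column (LSB to MSB, carry propagating):
  00010010010
+ 01100110010
  -----------
  col 0: 0 + 0 + 0 (carry in) = 0 → bit 0, carry out 0
  col 1: 1 + 1 + 0 (carry in) = 2 → bit 0, carry out 1
  col 2: 0 + 0 + 1 (carry in) = 1 → bit 1, carry out 0
  col 3: 0 + 0 + 0 (carry in) = 0 → bit 0, carry out 0
  col 4: 1 + 1 + 0 (carry in) = 2 → bit 0, carry out 1
  col 5: 0 + 1 + 1 (carry in) = 2 → bit 0, carry out 1
  col 6: 0 + 0 + 1 (carry in) = 1 → bit 1, carry out 0
  col 7: 1 + 0 + 0 (carry in) = 1 → bit 1, carry out 0
  col 8: 0 + 1 + 0 (carry in) = 1 → bit 1, carry out 0
  col 9: 0 + 1 + 0 (carry in) = 1 → bit 1, carry out 0
  col 10: 0 + 0 + 0 (carry in) = 0 → bit 0, carry out 0
Reading bits MSB→LSB: 01111000100
Strip leading zeros: 1111000100
= 1111000100


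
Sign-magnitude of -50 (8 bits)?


Sign bit: 1 (negative)
Magnitude: 50 = 0110010
= 10110010


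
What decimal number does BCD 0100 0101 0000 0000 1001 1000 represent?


Each 4-bit group → digit:
  0100 → 4
  0101 → 5
  0000 → 0
  0000 → 0
  1001 → 9
  1000 → 8
= 450098


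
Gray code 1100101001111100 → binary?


Gray code: 1100101001111100
MSB stays the same: 1
Each subsequent bit = prev_binary XOR current_gray:
  B[1] = 1 XOR 1 = 0
  B[2] = 0 XOR 0 = 0
  B[3] = 0 XOR 0 = 0
  B[4] = 0 XOR 1 = 1
  B[5] = 1 XOR 0 = 1
  B[6] = 1 XOR 1 = 0
  B[7] = 0 XOR 0 = 0
  B[8] = 0 XOR 0 = 0
  B[9] = 0 XOR 1 = 1
  B[10] = 1 XOR 1 = 0
  B[11] = 0 XOR 1 = 1
  B[12] = 1 XOR 1 = 0
  B[13] = 0 XOR 1 = 1
  B[14] = 1 XOR 0 = 1
  B[15] = 1 XOR 0 = 1
= 1000110001010111 (35927 decimal)


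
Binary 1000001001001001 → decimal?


Positional values:
Bit 0: 1 × 2^0 = 1
Bit 3: 1 × 2^3 = 8
Bit 6: 1 × 2^6 = 64
Bit 9: 1 × 2^9 = 512
Bit 15: 1 × 2^15 = 32768
Sum = 1 + 8 + 64 + 512 + 32768
= 33353


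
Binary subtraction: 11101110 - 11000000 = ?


Align and subtract column by column (LSB to MSB, borrowing when needed):
  11101110
- 11000000
  --------
  col 0: (0 - 0 borrow-in) - 0 → 0 - 0 = 0, borrow out 0
  col 1: (1 - 0 borrow-in) - 0 → 1 - 0 = 1, borrow out 0
  col 2: (1 - 0 borrow-in) - 0 → 1 - 0 = 1, borrow out 0
  col 3: (1 - 0 borrow-in) - 0 → 1 - 0 = 1, borrow out 0
  col 4: (0 - 0 borrow-in) - 0 → 0 - 0 = 0, borrow out 0
  col 5: (1 - 0 borrow-in) - 0 → 1 - 0 = 1, borrow out 0
  col 6: (1 - 0 borrow-in) - 1 → 1 - 1 = 0, borrow out 0
  col 7: (1 - 0 borrow-in) - 1 → 1 - 1 = 0, borrow out 0
Reading bits MSB→LSB: 00101110
Strip leading zeros: 101110
= 101110


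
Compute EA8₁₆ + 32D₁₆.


Align and add column by column (LSB to MSB, each column mod 16 with carry):
  0EA8
+ 032D
  ----
  col 0: 8(8) + D(13) + 0 (carry in) = 21 → 5(5), carry out 1
  col 1: A(10) + 2(2) + 1 (carry in) = 13 → D(13), carry out 0
  col 2: E(14) + 3(3) + 0 (carry in) = 17 → 1(1), carry out 1
  col 3: 0(0) + 0(0) + 1 (carry in) = 1 → 1(1), carry out 0
Reading digits MSB→LSB: 11D5
Strip leading zeros: 11D5
= 0x11D5


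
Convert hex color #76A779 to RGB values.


Hex: #76A779
R = 76₁₆ = 118
G = A7₁₆ = 167
B = 79₁₆ = 121
= RGB(118, 167, 121)


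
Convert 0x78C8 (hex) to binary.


Each hex digit → 4 binary bits:
  7 = 0111
  8 = 1000
  C = 1100
  8 = 1000
Concatenate: 0111 1000 1100 1000
= 0111100011001000


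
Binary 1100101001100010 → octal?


Group into 3-bit groups: 001100101001100010
  001 = 1
  100 = 4
  101 = 5
  001 = 1
  100 = 4
  010 = 2
= 0o145142


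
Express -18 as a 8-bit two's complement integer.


Original: 00010010
Step 1 - Invert all bits: 11101101
Step 2 - Add 1: 11101101 + 1
= 11101110 (represents -18)


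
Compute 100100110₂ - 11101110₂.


Align and subtract column by column (LSB to MSB, borrowing when needed):
  100100110
- 011101110
  ---------
  col 0: (0 - 0 borrow-in) - 0 → 0 - 0 = 0, borrow out 0
  col 1: (1 - 0 borrow-in) - 1 → 1 - 1 = 0, borrow out 0
  col 2: (1 - 0 borrow-in) - 1 → 1 - 1 = 0, borrow out 0
  col 3: (0 - 0 borrow-in) - 1 → borrow from next column: (0+2) - 1 = 1, borrow out 1
  col 4: (0 - 1 borrow-in) - 0 → borrow from next column: (-1+2) - 0 = 1, borrow out 1
  col 5: (1 - 1 borrow-in) - 1 → borrow from next column: (0+2) - 1 = 1, borrow out 1
  col 6: (0 - 1 borrow-in) - 1 → borrow from next column: (-1+2) - 1 = 0, borrow out 1
  col 7: (0 - 1 borrow-in) - 1 → borrow from next column: (-1+2) - 1 = 0, borrow out 1
  col 8: (1 - 1 borrow-in) - 0 → 0 - 0 = 0, borrow out 0
Reading bits MSB→LSB: 000111000
Strip leading zeros: 111000
= 111000


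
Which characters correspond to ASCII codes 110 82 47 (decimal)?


Codes (decimal): 110 82 47
Per-code ASCII lookup:
  110  (range 97-122: lowercase, 110 - 97 = 13) → 'n'
  82  (range 65-90: uppercase, 82 - 65 = 17) → 'R'
  47  (special character) → '/'
= 'nR/'


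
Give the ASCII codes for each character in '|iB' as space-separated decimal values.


String: '|iB'  (3 characters)
Per-character ASCII lookup:
  '|': special character: '|' = 124
  'i': lowercase starts at 97: 'i' = 97 + 8 = 105
  'B': uppercase starts at 65: 'B' = 65 + 1 = 66
= 124 105 66


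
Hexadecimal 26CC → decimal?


Positional values:
Position 0: C × 16^0 = 12 × 1 = 12
Position 1: C × 16^1 = 12 × 16 = 192
Position 2: 6 × 16^2 = 6 × 256 = 1536
Position 3: 2 × 16^3 = 2 × 4096 = 8192
Sum = 12 + 192 + 1536 + 8192
= 9932


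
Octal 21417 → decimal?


Positional values:
Position 0: 7 × 8^0 = 7
Position 1: 1 × 8^1 = 8
Position 2: 4 × 8^2 = 256
Position 3: 1 × 8^3 = 512
Position 4: 2 × 8^4 = 8192
Sum = 7 + 8 + 256 + 512 + 8192
= 8975


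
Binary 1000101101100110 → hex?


Group into 4-bit nibbles: 1000101101100110
  1000 = 8
  1011 = B
  0110 = 6
  0110 = 6
= 0x8B66


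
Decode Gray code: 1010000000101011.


Gray code: 1010000000101011
MSB stays the same: 1
Each subsequent bit = prev_binary XOR current_gray:
  B[1] = 1 XOR 0 = 1
  B[2] = 1 XOR 1 = 0
  B[3] = 0 XOR 0 = 0
  B[4] = 0 XOR 0 = 0
  B[5] = 0 XOR 0 = 0
  B[6] = 0 XOR 0 = 0
  B[7] = 0 XOR 0 = 0
  B[8] = 0 XOR 0 = 0
  B[9] = 0 XOR 0 = 0
  B[10] = 0 XOR 1 = 1
  B[11] = 1 XOR 0 = 1
  B[12] = 1 XOR 1 = 0
  B[13] = 0 XOR 0 = 0
  B[14] = 0 XOR 1 = 1
  B[15] = 1 XOR 1 = 0
= 1100000000110010 (49202 decimal)
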